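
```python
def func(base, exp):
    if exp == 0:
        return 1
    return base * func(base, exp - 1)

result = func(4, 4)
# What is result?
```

func(4, 4) = 4 * 4 * 4 * 4 = 256

Answer: 256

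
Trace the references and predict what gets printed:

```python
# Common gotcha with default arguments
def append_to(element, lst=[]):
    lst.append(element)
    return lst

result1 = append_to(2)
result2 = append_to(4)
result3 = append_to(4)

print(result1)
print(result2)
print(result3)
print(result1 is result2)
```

Key concept: mutable default argument gotcha.
Step by step:
`result1 = append_to(2)` → result1 = [2]
`result2 = append_to(4)` → result1 = [2, 4] (same object as result2); result2 = [2, 4] (same object as result1)
`result3 = append_to(4)` → result1 = [2, 4, 4] (same object as result2, result3); result2 = [2, 4, 4] (same object as result1, result3); result3 = [2, 4, 4] (same object as result1, result2)
`print(result1)` → prints [2, 4, 4]
`print(result2)` → prints [2, 4, 4]
`print(result3)` → prints [2, 4, 4]
`print(result1 is result2)` → prints True

Answer:
[2, 4, 4]
[2, 4, 4]
[2, 4, 4]
True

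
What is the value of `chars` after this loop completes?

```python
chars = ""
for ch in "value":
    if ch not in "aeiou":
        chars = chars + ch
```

Remove vowels from 'value'
`chars` takes the values: "" → "v" → "vl"

Answer: "vl"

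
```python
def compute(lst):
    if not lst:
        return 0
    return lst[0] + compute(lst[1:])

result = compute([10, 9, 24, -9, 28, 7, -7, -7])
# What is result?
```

10 + 9 + 24 + (-9) + 28 + 7 + (-7) + (-7) + 0 = 55

Answer: 55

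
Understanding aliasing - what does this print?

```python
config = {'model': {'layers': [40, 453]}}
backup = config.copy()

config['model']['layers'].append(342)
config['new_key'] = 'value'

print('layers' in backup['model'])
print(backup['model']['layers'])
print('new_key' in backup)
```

Key concept: shallow copy gotcha with nested dict.
Step by step:
`config = {'model': {'layers': [40, 453]}}` → config = {'model': {'layers': [40, 453]}}
`backup = config.copy()` → backup = {'model': {'layers': [40, 453]}}
`config['model']['layers'].append(342)` → config = {'model': {'layers': [40, 453, 342]}}; backup = {'model': {'layers': [40, 453, 342]}}
`config['new_key'] = 'value'` → config = {'model': {'layers': [40, 453, 342]}, 'new_key': 'value'}
`print('layers' in backup['model'])` → prints True
`print(backup['model']['layers'])` → prints [40, 453, 342]
`print('new_key' in backup)` → prints False

Answer:
True
[40, 453, 342]
False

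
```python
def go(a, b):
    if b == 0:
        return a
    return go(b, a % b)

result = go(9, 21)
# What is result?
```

go(9, 21) -> go(21, 9) -> go(9, 3) -> go(3, 0) -> 3

Answer: 3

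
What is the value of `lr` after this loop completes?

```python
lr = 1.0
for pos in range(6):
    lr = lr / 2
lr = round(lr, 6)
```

Halving LR 6 times: 1 / 2^6
`lr` takes the values: 1.0 → 0.5 → 0.25 → 0.125 → 0.0625 → 0.03125 → 0.015625

Answer: 0.015625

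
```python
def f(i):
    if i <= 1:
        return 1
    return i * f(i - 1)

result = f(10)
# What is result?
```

f(10) = 10 * 9 * 8 * 7 * 6 * 5 * 4 * 3 * 2 * 1 = 3628800

Answer: 3628800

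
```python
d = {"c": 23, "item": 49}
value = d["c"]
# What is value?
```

Trace:
`d = {"c": 23, "item": 49}` → d = {'c': 23, 'item': 49}
`value = d["c"]` → value = 23
So value = 23

Answer: 23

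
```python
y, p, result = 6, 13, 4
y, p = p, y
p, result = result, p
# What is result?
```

Trace:
`y, p, result = 6, 13, 4` → y = 6; p = 13; result = 4
`y, p = p, y` → y = 13; p = 6
`p, result = result, p` → p = 4; result = 6
So result = 6

Answer: 6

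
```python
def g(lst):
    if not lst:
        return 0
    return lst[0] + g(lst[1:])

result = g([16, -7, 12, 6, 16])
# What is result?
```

16 + (-7) + 12 + 6 + 16 + 0 = 43

Answer: 43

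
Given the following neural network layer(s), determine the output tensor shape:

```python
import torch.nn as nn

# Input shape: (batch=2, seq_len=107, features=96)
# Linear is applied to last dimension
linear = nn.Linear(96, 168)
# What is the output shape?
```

Input: (2, 107, 96) -> Output: (2, 107, 168)

Answer: (2, 107, 168)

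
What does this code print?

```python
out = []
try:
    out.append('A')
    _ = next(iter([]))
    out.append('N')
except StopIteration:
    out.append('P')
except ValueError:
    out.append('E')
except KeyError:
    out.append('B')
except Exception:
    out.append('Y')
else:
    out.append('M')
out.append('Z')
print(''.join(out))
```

Execution trace: 'A' (try body) → 'P' (except StopIteration) → 'Z' (after the try/except). Output: APZ

Answer: APZ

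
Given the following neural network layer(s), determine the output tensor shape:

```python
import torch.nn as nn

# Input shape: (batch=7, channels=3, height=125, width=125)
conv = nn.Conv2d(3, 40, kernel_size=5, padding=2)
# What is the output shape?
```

Input: (7, 3, 125, 125) -> Output: (7, 40, 125, 125)

Answer: (7, 40, 125, 125)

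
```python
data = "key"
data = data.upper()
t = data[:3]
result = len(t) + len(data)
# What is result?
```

Trace:
`data = "key"` → data = 'key'
`data = data.upper()` → data = 'KEY'
`t = data[:3]` → t = 'KEY'
`result = len(t) + len(data)` → result = 6
So result = 6

Answer: 6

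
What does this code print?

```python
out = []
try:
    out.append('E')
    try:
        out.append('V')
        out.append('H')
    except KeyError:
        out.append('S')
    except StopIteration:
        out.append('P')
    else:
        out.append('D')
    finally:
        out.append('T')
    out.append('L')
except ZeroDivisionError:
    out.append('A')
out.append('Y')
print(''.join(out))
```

Execution trace: 'E' (try body) → 'V' (inner try body) → 'H' (inner try body, no exception) → 'D' (inner else) → 'T' (inner finally) → 'L' (try body, no exception) → 'Y' (after the try/except). Output: EVHDTLY

Answer: EVHDTLY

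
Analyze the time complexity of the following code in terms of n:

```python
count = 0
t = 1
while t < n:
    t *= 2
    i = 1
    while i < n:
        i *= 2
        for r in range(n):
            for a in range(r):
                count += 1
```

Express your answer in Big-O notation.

Each loop level contributes: log n × log n × n × n. Multiplying the contributions gives O(n^2 log² n).

Answer: O(n^2 log² n)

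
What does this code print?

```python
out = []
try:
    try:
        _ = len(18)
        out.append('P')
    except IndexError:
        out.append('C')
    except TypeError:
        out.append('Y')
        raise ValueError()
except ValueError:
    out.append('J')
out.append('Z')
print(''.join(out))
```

Execution trace: 'Y' (inner except TypeError) → 'J' (outer except ValueError) → 'Z' (after the try/except). Output: YJZ

Answer: YJZ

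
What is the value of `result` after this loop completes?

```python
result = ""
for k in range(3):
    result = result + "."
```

Repeat '.' 3 times
`result` takes the values: "" → "." → ".." → "..."

Answer: "..."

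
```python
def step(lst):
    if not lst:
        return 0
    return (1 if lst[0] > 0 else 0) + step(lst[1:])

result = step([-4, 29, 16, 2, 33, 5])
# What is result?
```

Count of positive elements in [-4, 29, 16, 2, 33, 5] = 5

Answer: 5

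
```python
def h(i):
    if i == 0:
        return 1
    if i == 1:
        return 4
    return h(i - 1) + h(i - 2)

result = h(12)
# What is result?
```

Build up from base cases: h(0)=1, h(1)=4, h(2)=5, h(3)=9, h(4)=14, h(5)=23, h(6)=37, ..., h(12)=665

Answer: 665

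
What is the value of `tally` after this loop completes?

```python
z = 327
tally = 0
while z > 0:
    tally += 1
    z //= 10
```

Count digits by repeated division by 10
`tally` takes the values: 0 → 1 → 2 → 3

Answer: 3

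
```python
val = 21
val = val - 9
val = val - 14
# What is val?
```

Trace:
`val = 21` → val = 21
`val = val - 9` → val = 12
`val = val - 14` → val = -2
So val = -2

Answer: -2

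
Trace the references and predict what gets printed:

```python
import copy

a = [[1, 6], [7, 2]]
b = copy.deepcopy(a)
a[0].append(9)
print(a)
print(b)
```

Key concept: deep copy is fully independent.
Step by step:
`a = [[1, 6], [7, 2]]` → a = [[1, 6], [7, 2]]
`b = copy.deepcopy(a)` → b = [[1, 6], [7, 2]]
`a[0].append(9)` → a = [[1, 6, 9], [7, 2]]
`print(a)` → prints [[1, 6, 9], [7, 2]]
`print(b)` → prints [[1, 6], [7, 2]]

Answer:
[[1, 6, 9], [7, 2]]
[[1, 6], [7, 2]]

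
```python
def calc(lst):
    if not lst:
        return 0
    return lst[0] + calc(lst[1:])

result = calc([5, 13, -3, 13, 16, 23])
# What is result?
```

5 + 13 + (-3) + 13 + 16 + 23 + 0 = 67

Answer: 67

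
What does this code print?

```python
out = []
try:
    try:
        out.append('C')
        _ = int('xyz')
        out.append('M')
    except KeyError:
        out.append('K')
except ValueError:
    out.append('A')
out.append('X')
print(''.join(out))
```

Execution trace: 'C' (try body) → 'A' (outer except ValueError) → 'X' (after the try/except). Output: CAX

Answer: CAX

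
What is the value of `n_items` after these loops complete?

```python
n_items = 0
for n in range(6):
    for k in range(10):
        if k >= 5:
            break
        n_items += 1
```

Inner breaks at 5, outer runs 6 times
`n_items` takes the values: 0 → 1 → 2 → 3 → 4 → 5 → 6 → 7 → 8 → 9 → 10 → 11 → 12 → 13 → 14 → 15 → 16 → 17 → 18 → 19 → 20 → 21 → 22 → 23 → 24 → 25 → 26 → 27 → 28 → 29 → 30

Answer: 30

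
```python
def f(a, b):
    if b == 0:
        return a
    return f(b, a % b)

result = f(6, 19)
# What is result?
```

f(6, 19) -> f(19, 6) -> f(6, 1) -> f(1, 0) -> 1

Answer: 1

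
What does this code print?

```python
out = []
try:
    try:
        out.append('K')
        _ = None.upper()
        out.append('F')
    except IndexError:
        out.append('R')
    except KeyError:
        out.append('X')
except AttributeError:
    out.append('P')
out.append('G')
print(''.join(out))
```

Execution trace: 'K' (try body) → 'P' (outer except AttributeError) → 'G' (after the try/except). Output: KPG

Answer: KPG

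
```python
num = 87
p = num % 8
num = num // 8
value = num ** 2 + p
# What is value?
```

Trace:
`num = 87` → num = 87
`p = num % 8` → p = 7
`num = num // 8` → num = 10
`value = num ** 2 + p` → value = 107
So value = 107

Answer: 107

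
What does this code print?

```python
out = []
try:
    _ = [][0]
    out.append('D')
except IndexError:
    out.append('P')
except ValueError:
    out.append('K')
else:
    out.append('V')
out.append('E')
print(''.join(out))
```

Execution trace: 'P' (except IndexError) → 'E' (after the try/except). Output: PE

Answer: PE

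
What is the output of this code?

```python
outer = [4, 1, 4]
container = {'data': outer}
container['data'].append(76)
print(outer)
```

Key concept: dict holds reference to list.
Step by step:
`outer = [4, 1, 4]` → outer = [4, 1, 4]
`container = {'data': outer}` → container = {'data': [4, 1, 4]}
`container['data'].append(76)` → outer = [4, 1, 4, 76]; container = {'data': [4, 1, 4, 76]}
`print(outer)` → prints [4, 1, 4, 76]

Answer: [4, 1, 4, 76]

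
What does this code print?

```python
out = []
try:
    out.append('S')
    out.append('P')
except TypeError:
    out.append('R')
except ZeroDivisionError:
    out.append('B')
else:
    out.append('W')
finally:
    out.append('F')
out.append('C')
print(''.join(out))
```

Execution trace: 'S' (try body) → 'P' (try body, no exception) → 'W' (else) → 'F' (finally) → 'C' (after the try/except). Output: SPWFC

Answer: SPWFC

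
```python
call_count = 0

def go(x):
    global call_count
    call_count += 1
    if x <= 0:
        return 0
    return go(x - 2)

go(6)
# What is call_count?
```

Linear recursion stepping by 2: 4 calls from x=6 down to ≤0.

Answer: 4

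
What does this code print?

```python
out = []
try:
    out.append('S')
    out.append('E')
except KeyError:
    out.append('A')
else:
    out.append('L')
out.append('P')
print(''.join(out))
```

Execution trace: 'S' (try body) → 'E' (try body, no exception) → 'L' (else) → 'P' (after the try/except). Output: SELP

Answer: SELP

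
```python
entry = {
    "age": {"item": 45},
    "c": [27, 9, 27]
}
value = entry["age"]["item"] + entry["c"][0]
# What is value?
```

Trace:
`entry = { ...` → entry = {'age': {'item': 45}, 'c': [27, 9, 27]}
`value = entry["age"]["item"] + entry["c"][0]` → value = 72
So value = 72

Answer: 72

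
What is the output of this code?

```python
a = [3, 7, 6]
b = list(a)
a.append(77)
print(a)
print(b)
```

Key concept: list() constructor creates copy.
Step by step:
`a = [3, 7, 6]` → a = [3, 7, 6]
`b = list(a)` → b = [3, 7, 6]
`a.append(77)` → a = [3, 7, 6, 77]
`print(a)` → prints [3, 7, 6, 77]
`print(b)` → prints [3, 7, 6]

Answer:
[3, 7, 6, 77]
[3, 7, 6]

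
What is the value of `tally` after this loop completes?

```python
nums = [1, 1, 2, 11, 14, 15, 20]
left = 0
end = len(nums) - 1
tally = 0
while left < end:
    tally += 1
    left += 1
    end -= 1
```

Iterations until pointers meet (list length 7)
`tally` takes the values: 0 → 1 → 2 → 3

Answer: 3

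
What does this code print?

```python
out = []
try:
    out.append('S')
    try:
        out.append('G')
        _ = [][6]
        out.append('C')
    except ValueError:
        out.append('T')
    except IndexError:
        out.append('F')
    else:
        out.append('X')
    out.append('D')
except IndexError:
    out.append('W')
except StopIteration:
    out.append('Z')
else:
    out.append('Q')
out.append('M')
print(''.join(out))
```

Execution trace: 'S' (try body) → 'G' (inner try body) → 'F' (inner except IndexError) → 'D' (try body, no exception) → 'Q' (else) → 'M' (after the try/except). Output: SGFDQM

Answer: SGFDQM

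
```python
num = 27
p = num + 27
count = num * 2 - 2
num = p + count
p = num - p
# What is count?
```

Trace:
`num = 27` → num = 27
`p = num + 27` → p = 54
`count = num * 2 - 2` → count = 52
`num = p + count` → num = 106
`p = num - p` → p = 52
So count = 52

Answer: 52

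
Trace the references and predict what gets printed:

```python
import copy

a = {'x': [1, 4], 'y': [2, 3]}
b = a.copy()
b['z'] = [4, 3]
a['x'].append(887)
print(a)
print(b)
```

Key concept: shallow copy of dict with mutable values.
Step by step:
`a = {'x': [1, 4], 'y': [2, 3]}` → a = {'x': [1, 4], 'y': [2, 3]}
`b = a.copy()` → b = {'x': [1, 4], 'y': [2, 3]}
`b['z'] = [4, 3]` → b = {'x': [1, 4], 'y': [2, 3], 'z': [4, 3]}
`a['x'].append(887)` → a = {'x': [1, 4, 887], 'y': [2, 3]}; b = {'x': [1, 4, 887], 'y': [2, 3], 'z': [4, 3]}
`print(a)` → prints {'x': [1, 4, 887], 'y': [2, 3]}
`print(b)` → prints {'x': [1, 4, 887], 'y': [2, 3], 'z': [4, 3]}

Answer:
{'x': [1, 4, 887], 'y': [2, 3]}
{'x': [1, 4, 887], 'y': [2, 3], 'z': [4, 3]}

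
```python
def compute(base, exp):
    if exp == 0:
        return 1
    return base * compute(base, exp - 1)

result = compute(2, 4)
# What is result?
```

compute(2, 4) = 2 * 2 * 2 * 2 = 16

Answer: 16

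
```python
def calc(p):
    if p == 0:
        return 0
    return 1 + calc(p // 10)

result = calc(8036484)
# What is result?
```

Count of digits of 8036484: 7

Answer: 7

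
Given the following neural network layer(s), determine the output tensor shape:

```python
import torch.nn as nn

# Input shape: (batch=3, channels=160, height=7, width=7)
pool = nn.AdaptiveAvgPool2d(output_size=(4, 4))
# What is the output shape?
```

Input: (3, 160, 7, 7) -> Output: (3, 160, 4, 4)

Answer: (3, 160, 4, 4)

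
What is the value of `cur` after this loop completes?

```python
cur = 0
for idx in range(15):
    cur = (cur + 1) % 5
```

Increment mod 5, 15 times = 0
`cur` takes the values: 0 → 1 → 2 → 3 → 4 → 0 → 1 → 2 → 3 → 4 → 0 → 1 → 2 → 3 → 4 → 0

Answer: 0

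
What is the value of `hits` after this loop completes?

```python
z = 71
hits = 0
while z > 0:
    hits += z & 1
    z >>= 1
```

Count set bits in 71 (binary: 0b1000111)
`hits` takes the values: 0 → 1 → 2 → 3 → 4

Answer: 4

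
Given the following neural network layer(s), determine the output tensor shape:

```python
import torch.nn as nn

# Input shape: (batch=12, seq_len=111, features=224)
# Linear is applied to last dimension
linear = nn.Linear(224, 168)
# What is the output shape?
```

Input: (12, 111, 224) -> Output: (12, 111, 168)

Answer: (12, 111, 168)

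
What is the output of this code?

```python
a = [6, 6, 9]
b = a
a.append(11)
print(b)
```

Key concept: basic list aliasing.
Step by step:
`a = [6, 6, 9]` → a = [6, 6, 9]
`b = a` → b = [6, 6, 9] (same object as a)
`a.append(11)` → a = [6, 6, 9, 11] (same object as b); b = [6, 6, 9, 11] (same object as a)
`print(b)` → prints [6, 6, 9, 11]

Answer: [6, 6, 9, 11]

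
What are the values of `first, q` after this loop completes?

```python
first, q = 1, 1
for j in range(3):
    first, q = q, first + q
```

Fibonacci: after 3 iterations
`first, q` takes the values: (1, 1) → (1, 2) → (2, 3) → (3, 5)

Answer: 3, 5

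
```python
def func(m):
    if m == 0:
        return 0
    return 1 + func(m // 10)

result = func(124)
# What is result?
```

Count of digits of 124: 3

Answer: 3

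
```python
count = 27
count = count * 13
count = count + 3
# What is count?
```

Trace:
`count = 27` → count = 27
`count = count * 13` → count = 351
`count = count + 3` → count = 354
So count = 354

Answer: 354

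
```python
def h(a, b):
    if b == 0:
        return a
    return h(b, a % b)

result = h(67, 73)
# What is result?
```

h(67, 73) -> h(73, 67) -> h(67, 6) -> h(6, 1) -> h(1, 0) -> 1

Answer: 1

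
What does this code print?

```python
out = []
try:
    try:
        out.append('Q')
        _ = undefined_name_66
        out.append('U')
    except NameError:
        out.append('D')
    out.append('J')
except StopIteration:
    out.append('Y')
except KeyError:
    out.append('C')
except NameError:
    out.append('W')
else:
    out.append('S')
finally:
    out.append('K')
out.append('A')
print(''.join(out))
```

Execution trace: 'Q' (inner try body) → 'D' (inner except NameError) → 'J' (try body, no exception) → 'S' (else) → 'K' (finally) → 'A' (after the try/except). Output: QDJSKA

Answer: QDJSKA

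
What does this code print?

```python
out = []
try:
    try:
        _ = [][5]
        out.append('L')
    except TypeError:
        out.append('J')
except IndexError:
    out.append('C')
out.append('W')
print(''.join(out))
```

Execution trace: 'C' (outer except IndexError) → 'W' (after the try/except). Output: CW

Answer: CW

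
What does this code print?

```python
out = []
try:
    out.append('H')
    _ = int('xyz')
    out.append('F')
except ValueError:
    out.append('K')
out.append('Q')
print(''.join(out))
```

Execution trace: 'H' (try body) → 'K' (except ValueError) → 'Q' (after the try/except). Output: HKQ

Answer: HKQ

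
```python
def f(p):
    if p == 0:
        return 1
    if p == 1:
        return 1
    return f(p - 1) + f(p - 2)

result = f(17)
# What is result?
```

Build up from base cases: f(0)=1, f(1)=1, f(2)=2, f(3)=3, f(4)=5, f(5)=8, f(6)=13, ..., f(17)=2584

Answer: 2584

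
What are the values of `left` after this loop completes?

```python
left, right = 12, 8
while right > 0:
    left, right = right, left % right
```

GCD of 12 and 8
`left` takes the values: 12 → 8 → 4

Answer: 4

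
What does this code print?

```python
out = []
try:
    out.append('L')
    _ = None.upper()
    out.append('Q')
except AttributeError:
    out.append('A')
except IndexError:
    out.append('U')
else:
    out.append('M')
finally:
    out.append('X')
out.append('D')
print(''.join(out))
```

Execution trace: 'L' (try body) → 'A' (except AttributeError) → 'X' (finally) → 'D' (after the try/except). Output: LAXD

Answer: LAXD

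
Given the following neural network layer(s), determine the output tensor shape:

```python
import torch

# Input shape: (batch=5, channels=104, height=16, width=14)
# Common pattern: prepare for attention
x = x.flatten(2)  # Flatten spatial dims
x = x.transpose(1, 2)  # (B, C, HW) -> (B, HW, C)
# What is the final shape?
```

Input: (5, 104, 16, 14) -> after flatten(2): (5, 104, 224) -> Output: (5, 224, 104)

Answer: (5, 224, 104)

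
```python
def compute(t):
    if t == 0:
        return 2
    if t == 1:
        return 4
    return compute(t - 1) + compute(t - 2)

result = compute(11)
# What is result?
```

Build up from base cases: compute(0)=2, compute(1)=4, compute(2)=6, compute(3)=10, compute(4)=16, compute(5)=26, compute(6)=42, ..., compute(11)=466

Answer: 466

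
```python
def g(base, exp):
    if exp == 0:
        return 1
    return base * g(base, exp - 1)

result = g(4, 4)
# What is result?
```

g(4, 4) = 4 * 4 * 4 * 4 = 256

Answer: 256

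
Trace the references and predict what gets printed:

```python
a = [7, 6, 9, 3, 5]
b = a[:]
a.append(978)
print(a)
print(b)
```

Key concept: slice [:] creates copy.
Step by step:
`a = [7, 6, 9, 3, 5]` → a = [7, 6, 9, 3, 5]
`b = a[:]` → b = [7, 6, 9, 3, 5]
`a.append(978)` → a = [7, 6, 9, 3, 5, 978]
`print(a)` → prints [7, 6, 9, 3, 5, 978]
`print(b)` → prints [7, 6, 9, 3, 5]

Answer:
[7, 6, 9, 3, 5, 978]
[7, 6, 9, 3, 5]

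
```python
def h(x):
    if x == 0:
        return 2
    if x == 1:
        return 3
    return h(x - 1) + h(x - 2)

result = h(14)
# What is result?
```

Build up from base cases: h(0)=2, h(1)=3, h(2)=5, h(3)=8, h(4)=13, h(5)=21, h(6)=34, ..., h(14)=1597

Answer: 1597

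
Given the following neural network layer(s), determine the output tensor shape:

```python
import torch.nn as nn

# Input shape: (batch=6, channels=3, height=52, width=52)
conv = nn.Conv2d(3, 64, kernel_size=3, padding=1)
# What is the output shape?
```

Input: (6, 3, 52, 52) -> Output: (6, 64, 52, 52)

Answer: (6, 64, 52, 52)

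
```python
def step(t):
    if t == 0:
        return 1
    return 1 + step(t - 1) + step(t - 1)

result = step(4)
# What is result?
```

step(t) = 1 + 2·step(t-1), step(0)=1. Closed form: (1+1)·2^4 - 1 = 31.

Answer: 31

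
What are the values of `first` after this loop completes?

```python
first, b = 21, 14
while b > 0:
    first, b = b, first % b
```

GCD of 21 and 14
`first` takes the values: 21 → 14 → 7

Answer: 7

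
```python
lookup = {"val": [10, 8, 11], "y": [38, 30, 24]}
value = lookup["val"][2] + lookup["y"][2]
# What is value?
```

Trace:
`lookup = {"val": [10, 8, 11], "y": [38, 30, 24]}` → lookup = {'val': [10, 8, 11], 'y': [38, 30, 24]}
`value = lookup["val"][2] + lookup["y"][2]` → value = 35
So value = 35

Answer: 35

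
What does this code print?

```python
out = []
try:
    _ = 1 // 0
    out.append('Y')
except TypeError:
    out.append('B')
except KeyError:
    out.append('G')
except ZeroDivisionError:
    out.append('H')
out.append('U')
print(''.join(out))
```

Execution trace: 'H' (except ZeroDivisionError) → 'U' (after the try/except). Output: HU

Answer: HU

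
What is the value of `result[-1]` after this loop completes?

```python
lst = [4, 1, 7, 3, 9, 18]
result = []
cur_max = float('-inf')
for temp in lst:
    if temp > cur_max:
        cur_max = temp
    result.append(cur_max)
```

Running max ends at 18
`result` takes the values: [] → [4] → [4, 4] → [4, 4, 7] → [4, 4, 7, 7] → [4, 4, 7, 7, 9] → [4, 4, 7, 7, 9, 18]
So `result[-1]` = 18

Answer: 18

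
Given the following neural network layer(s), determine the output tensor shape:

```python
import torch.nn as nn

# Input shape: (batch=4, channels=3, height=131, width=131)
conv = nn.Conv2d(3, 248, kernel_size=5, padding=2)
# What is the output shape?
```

Input: (4, 3, 131, 131) -> Output: (4, 248, 131, 131)

Answer: (4, 248, 131, 131)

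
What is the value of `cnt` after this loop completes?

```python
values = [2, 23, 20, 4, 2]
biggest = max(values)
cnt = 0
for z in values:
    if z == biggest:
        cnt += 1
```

Count of max value 23 in [2, 23, 20, 4, 2]
`cnt` takes the values: 0 → 1

Answer: 1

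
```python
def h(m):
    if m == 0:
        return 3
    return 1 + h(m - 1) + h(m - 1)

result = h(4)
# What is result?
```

h(m) = 1 + 2·h(m-1), h(0)=3. Closed form: (3+1)·2^4 - 1 = 63.

Answer: 63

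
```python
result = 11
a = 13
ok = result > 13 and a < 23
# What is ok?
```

Trace:
`result = 11` → result = 11
`a = 13` → a = 13
`ok = result > 13 and a < 23` → ok = False
So ok = False

Answer: False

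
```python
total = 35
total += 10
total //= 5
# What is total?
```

Trace:
`total = 35` → total = 35
`total += 10` → total = 45
`total //= 5` → total = 9
So total = 9

Answer: 9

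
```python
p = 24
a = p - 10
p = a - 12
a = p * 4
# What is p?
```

Trace:
`p = 24` → p = 24
`a = p - 10` → a = 14
`p = a - 12` → p = 2
`a = p * 4` → a = 8
So p = 2

Answer: 2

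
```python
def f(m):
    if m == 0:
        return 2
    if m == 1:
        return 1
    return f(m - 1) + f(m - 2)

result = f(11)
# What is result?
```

Build up from base cases: f(0)=2, f(1)=1, f(2)=3, f(3)=4, f(4)=7, f(5)=11, f(6)=18, ..., f(11)=199

Answer: 199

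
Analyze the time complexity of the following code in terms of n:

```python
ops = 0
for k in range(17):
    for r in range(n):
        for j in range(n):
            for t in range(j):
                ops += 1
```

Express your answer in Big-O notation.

Each loop level contributes: 1 × n × n × n. Multiplying the contributions gives O(n^3).

Answer: O(n^3)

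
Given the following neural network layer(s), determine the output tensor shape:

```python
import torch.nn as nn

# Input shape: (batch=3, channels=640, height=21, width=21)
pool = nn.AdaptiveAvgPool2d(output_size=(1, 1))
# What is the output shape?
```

Input: (3, 640, 21, 21) -> Output: (3, 640, 1, 1)

Answer: (3, 640, 1, 1)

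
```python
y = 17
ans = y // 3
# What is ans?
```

Trace:
`y = 17` → y = 17
`ans = y // 3` → ans = 5
So ans = 5

Answer: 5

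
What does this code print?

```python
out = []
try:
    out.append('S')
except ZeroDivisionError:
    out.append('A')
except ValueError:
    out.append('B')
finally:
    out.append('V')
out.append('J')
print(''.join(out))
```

Execution trace: 'S' (try body, no exception) → 'V' (finally) → 'J' (after the try/except). Output: SVJ

Answer: SVJ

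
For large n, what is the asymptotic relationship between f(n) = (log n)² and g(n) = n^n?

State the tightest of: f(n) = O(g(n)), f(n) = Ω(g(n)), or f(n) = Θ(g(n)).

(log n)² vs n^n: f(n) = O(g(n)) but not Ω(g(n)) — n^n grows strictly faster than (log n)².

Answer: f(n) = O(g(n)) but not Ω(g(n)) — n^n grows strictly faster than (log n)².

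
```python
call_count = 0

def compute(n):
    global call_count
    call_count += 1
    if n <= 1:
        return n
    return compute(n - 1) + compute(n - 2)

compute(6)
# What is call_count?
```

Calls(n) = 1 + Calls(n-1) + Calls(n-2); Calls(0)=Calls(1)=1. For n=6 this gives 25.

Answer: 25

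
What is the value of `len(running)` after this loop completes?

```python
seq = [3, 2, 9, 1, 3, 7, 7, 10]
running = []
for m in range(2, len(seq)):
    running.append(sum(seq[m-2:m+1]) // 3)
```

Number of 3-element averages
`running` takes the values: [] → [4] → [4, 4] → [4, 4, 4] → [4, 4, 4, 3] → [4, 4, 4, 3, 5] → [4, 4, 4, 3, 5, 8]
So `len(running)` = 6

Answer: 6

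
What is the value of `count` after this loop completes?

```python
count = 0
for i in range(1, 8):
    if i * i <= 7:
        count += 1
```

Count numbers where i² ≤ 7
`count` takes the values: 0 → 1 → 2

Answer: 2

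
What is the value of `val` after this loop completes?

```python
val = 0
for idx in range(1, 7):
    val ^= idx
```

XOR of 1 to 6
`val` takes the values: 0 → 1 → 3 → 0 → 4 → 1 → 7

Answer: 7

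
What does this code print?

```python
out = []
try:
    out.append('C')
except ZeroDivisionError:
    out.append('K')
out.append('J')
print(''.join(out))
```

Execution trace: 'C' (try body, no exception) → 'J' (after the try/except). Output: CJ

Answer: CJ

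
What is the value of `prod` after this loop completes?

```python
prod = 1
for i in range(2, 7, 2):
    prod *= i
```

Product of even numbers 2 to 6
`prod` takes the values: 1 → 2 → 8 → 48

Answer: 48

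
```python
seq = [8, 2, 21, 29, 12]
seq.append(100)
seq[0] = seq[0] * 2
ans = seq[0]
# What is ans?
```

Trace:
`seq = [8, 2, 21, 29, 12]` → seq = [8, 2, 21, 29, 12]
`seq.append(100)` → seq = [8, 2, 21, 29, 12, 100]
`seq[0] = seq[0] * 2` → seq = [16, 2, 21, 29, 12, 100]
`ans = seq[0]` → ans = 16
So ans = 16

Answer: 16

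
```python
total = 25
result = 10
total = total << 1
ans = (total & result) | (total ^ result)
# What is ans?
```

Trace:
`total = 25` → total = 25
`result = 10` → result = 10
`total = total << 1` → total = 50
`ans = (total & result) | (total ^ result)` → ans = 58
So ans = 58

Answer: 58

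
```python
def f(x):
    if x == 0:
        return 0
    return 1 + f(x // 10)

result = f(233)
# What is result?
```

Count of digits of 233: 3

Answer: 3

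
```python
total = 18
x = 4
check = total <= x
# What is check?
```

Trace:
`total = 18` → total = 18
`x = 4` → x = 4
`check = total <= x` → check = False
So check = False

Answer: False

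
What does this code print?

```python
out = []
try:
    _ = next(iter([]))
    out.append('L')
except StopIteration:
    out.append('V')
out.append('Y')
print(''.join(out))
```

Execution trace: 'V' (except StopIteration) → 'Y' (after the try/except). Output: VY

Answer: VY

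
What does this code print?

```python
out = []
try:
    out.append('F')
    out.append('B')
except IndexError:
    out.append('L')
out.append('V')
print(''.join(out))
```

Execution trace: 'F' (try body) → 'B' (try body, no exception) → 'V' (after the try/except). Output: FBV

Answer: FBV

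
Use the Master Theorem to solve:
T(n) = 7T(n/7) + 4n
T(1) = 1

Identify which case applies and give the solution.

a=7, b=7, f(n)=4n. log_7(7) = 1. Since c=1 = 1, Case 2 applies: T(n) = Θ(n^log_b(a) · log n) = O(n log n).

Answer: O(n log n) - Case 2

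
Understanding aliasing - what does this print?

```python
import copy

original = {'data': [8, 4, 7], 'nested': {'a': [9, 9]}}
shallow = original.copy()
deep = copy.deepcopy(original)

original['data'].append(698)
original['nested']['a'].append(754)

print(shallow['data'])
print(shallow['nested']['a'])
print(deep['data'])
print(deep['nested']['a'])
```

Key concept: comparing shallow vs deep copy.
Step by step:
`original = {'data': [8, 4, 7], 'nested': {'a': [9, 9]}}` → original = {'data': [8, 4, 7], 'nested': {'a': [9, 9]}}
`shallow = original.copy()` → shallow = {'data': [8, 4, 7], 'nested': {'a': [9, 9]}}
`deep = copy.deepcopy(original)` → deep = {'data': [8, 4, 7], 'nested': {'a': [9, 9]}}
`original['data'].append(698)` → original = {'data': [8, 4, 7, 698], 'nested': {'a': [9, 9]}}; shallow = {'data': [8, 4, 7, 698], 'nested': {'a': [9, 9]}}
`original['nested']['a'].append(754)` → original = {'data': [8, 4, 7, 698], 'nested': {'a': [9, 9, 754]}}; shallow = {'data': [8, 4, 7, 698], 'nested': {'a': [9, 9, 754]}}
`print(shallow['data'])` → prints [8, 4, 7, 698]
`print(shallow['nested']['a'])` → prints [9, 9, 754]
`print(deep['data'])` → prints [8, 4, 7]
`print(deep['nested']['a'])` → prints [9, 9]

Answer:
[8, 4, 7, 698]
[9, 9, 754]
[8, 4, 7]
[9, 9]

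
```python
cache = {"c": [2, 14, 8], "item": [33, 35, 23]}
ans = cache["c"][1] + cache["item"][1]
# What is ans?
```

Trace:
`cache = {"c": [2, 14, 8], "item": [33, 35, 23]}` → cache = {'c': [2, 14, 8], 'item': [33, 35, 23]}
`ans = cache["c"][1] + cache["item"][1]` → ans = 49
So ans = 49

Answer: 49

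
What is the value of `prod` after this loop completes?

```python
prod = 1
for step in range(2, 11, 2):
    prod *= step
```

Product of even numbers 2 to 10
`prod` takes the values: 1 → 2 → 8 → 48 → 384 → 3840

Answer: 3840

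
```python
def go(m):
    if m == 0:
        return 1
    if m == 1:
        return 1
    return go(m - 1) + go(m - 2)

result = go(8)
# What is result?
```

Build up from base cases: go(0)=1, go(1)=1, go(2)=2, go(3)=3, go(4)=5, go(5)=8, go(6)=13, ..., go(8)=34

Answer: 34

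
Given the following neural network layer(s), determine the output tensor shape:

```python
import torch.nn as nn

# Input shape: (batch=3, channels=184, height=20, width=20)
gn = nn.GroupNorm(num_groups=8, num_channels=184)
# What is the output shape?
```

Input: (3, 184, 20, 20) -> Output: (3, 184, 20, 20)

Answer: (3, 184, 20, 20)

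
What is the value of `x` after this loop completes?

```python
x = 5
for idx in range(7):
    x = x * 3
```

Multiply by 3, 7 times: 5 * 3^7 = 10935
`x` takes the values: 5 → 15 → 45 → 135 → 405 → 1215 → 3645 → 10935

Answer: 10935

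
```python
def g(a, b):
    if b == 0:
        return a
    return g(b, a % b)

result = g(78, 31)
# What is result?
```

g(78, 31) -> g(31, 16) -> g(16, 15) -> g(15, 1) -> g(1, 0) -> 1

Answer: 1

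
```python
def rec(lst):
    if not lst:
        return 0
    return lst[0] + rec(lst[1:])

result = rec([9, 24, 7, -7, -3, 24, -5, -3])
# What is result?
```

9 + 24 + 7 + (-7) + (-3) + 24 + (-5) + (-3) + 0 = 46

Answer: 46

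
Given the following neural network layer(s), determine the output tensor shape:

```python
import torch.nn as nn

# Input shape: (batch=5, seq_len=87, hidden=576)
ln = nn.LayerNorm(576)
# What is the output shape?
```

Input: (5, 87, 576) -> Output: (5, 87, 576)

Answer: (5, 87, 576)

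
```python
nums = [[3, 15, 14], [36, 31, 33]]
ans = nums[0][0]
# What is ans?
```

Trace:
`nums = [[3, 15, 14], [36, 31, 33]]` → nums = [[3, 15, 14], [36, 31, 33]]
`ans = nums[0][0]` → ans = 3
So ans = 3

Answer: 3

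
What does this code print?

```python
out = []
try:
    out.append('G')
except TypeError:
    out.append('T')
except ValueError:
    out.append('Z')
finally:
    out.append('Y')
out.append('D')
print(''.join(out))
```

Execution trace: 'G' (try body, no exception) → 'Y' (finally) → 'D' (after the try/except). Output: GYD

Answer: GYD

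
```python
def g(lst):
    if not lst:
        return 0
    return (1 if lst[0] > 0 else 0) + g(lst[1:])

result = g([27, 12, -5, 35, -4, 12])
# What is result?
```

Count of positive elements in [27, 12, -5, 35, -4, 12] = 4

Answer: 4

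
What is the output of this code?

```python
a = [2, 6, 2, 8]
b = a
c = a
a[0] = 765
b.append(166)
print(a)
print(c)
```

Key concept: multiple aliases.
Step by step:
`a = [2, 6, 2, 8]` → a = [2, 6, 2, 8]
`b = a` → b = [2, 6, 2, 8] (same object as a)
`c = a` → c = [2, 6, 2, 8] (same object as a, b)
`a[0] = 765` → a = [765, 6, 2, 8] (same object as b, c); b = [765, 6, 2, 8] (same object as a, c); c = [765, 6, 2, 8] (same object as a, b)
`b.append(166)` → a = [765, 6, 2, 8, 166] (same object as b, c); b = [765, 6, 2, 8, 166] (same object as a, c); c = [765, 6, 2, 8, 166] (same object as a, b)
`print(a)` → prints [765, 6, 2, 8, 166]
`print(c)` → prints [765, 6, 2, 8, 166]

Answer:
[765, 6, 2, 8, 166]
[765, 6, 2, 8, 166]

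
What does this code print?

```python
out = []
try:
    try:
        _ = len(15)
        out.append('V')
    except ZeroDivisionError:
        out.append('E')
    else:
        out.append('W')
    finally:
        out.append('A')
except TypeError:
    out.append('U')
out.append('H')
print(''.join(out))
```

Execution trace: 'A' (finally) → 'U' (outer except TypeError) → 'H' (after the try/except). Output: AUH

Answer: AUH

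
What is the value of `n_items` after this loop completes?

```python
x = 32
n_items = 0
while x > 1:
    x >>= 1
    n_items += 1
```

Count right shifts until 1
`n_items` takes the values: 0 → 1 → 2 → 3 → 4 → 5

Answer: 5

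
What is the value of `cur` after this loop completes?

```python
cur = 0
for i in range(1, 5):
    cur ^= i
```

XOR of 1 to 4
`cur` takes the values: 0 → 1 → 3 → 0 → 4

Answer: 4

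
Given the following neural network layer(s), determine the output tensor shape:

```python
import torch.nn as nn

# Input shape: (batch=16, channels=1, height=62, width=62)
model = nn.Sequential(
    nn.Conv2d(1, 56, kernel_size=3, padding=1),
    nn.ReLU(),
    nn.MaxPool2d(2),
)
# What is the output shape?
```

Input: (16, 1, 62, 62) -> after Conv2d: (16, 56, 62, 62) -> after ReLU: (16, 56, 62, 62) -> Output: (16, 56, 31, 31)

Answer: (16, 56, 31, 31)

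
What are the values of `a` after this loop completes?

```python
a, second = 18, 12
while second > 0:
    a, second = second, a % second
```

GCD of 18 and 12
`a` takes the values: 18 → 12 → 6

Answer: 6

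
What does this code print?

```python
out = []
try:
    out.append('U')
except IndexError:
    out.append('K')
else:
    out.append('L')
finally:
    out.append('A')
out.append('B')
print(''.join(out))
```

Execution trace: 'U' (try body, no exception) → 'L' (else) → 'A' (finally) → 'B' (after the try/except). Output: ULAB

Answer: ULAB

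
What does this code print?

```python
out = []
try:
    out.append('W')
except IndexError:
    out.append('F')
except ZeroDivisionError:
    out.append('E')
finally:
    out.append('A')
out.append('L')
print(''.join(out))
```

Execution trace: 'W' (try body, no exception) → 'A' (finally) → 'L' (after the try/except). Output: WAL

Answer: WAL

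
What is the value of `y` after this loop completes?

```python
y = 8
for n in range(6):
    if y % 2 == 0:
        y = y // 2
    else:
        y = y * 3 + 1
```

Collatz-style transformation from 8
`y` takes the values: 8 → 4 → 2 → 1 → 4 → 2 → 1

Answer: 1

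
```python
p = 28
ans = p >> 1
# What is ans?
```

Trace:
`p = 28` → p = 28
`ans = p >> 1` → ans = 14
So ans = 14

Answer: 14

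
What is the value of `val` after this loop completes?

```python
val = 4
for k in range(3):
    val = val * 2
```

Multiply by 2, 3 times: 4 * 2^3 = 32
`val` takes the values: 4 → 8 → 16 → 32

Answer: 32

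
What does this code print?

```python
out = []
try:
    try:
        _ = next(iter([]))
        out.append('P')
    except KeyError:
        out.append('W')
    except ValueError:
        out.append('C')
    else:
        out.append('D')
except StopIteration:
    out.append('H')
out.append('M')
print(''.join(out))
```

Execution trace: 'H' (outer except StopIteration) → 'M' (after the try/except). Output: HM

Answer: HM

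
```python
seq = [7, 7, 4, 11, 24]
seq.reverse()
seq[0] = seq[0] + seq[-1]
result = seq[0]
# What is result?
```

Trace:
`seq = [7, 7, 4, 11, 24]` → seq = [7, 7, 4, 11, 24]
`seq.reverse()` → seq = [24, 11, 4, 7, 7]
`seq[0] = seq[0] + seq[-1]` → seq = [31, 11, 4, 7, 7]
`result = seq[0]` → result = 31
So result = 31

Answer: 31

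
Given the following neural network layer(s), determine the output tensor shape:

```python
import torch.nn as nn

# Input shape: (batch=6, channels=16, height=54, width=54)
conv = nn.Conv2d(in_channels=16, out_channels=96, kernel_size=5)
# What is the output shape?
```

Input: (6, 16, 54, 54) -> Output: (6, 96, 50, 50)

Answer: (6, 96, 50, 50)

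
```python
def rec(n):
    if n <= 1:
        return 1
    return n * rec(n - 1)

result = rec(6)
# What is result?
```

rec(6) = 6 * 5 * 4 * 3 * 2 * 1 = 720

Answer: 720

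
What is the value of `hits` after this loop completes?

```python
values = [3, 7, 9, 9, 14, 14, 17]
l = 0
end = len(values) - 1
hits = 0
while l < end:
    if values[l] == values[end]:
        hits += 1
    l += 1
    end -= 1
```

Count matching pairs from ends
`hits` takes the values: 0

Answer: 0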